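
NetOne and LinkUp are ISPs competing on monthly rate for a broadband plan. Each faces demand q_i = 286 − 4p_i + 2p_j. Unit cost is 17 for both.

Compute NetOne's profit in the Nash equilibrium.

7056

NetOne's profit: π = (p_{NetOne} − 17)(286 − 4p_{NetOne} + 2p_{LinkUp}).
∂π/∂p_{NetOne} = 354 − 8p_{NetOne} + 2p_{LinkUp} = 0 ⇒ p_{NetOne} = 44.25 + 0.25p_{LinkUp}.
The game is symmetric, so in equilibrium p_{LinkUp} = p_{NetOne}: the reaction function gives 0.75p_{NetOne} = 44.25, hence p_{NetOne} = 59.
q_{NetOne} = 286 − 4·59 + 2·59 = 168.
Profit = (59 − 17)·168 = 7056.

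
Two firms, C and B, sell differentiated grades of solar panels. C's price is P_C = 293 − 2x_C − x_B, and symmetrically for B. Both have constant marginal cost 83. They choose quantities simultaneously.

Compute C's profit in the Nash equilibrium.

Firm C's profit: π = x_C(293 − 2x_C − x_B) − 83x_C.
∂π/∂x_C = 210 − 4x_C − x_B = 0 ⇒ x_C = 52.5 − 0.25x_B.
The game is symmetric, so in equilibrium x_B = x_C: the reaction function gives 1.25x_C = 52.5, hence x_C = 42.
P_C = 293 − 2·42 − 42 = 167.
Profit = (167 − 83)·42 = 3528.

3528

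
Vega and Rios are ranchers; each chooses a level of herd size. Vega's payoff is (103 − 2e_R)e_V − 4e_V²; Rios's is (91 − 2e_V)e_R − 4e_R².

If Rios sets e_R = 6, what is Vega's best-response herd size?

Expanding Vega's payoff: 103e_V − 2e_Re_V − 4e_V².
∂π/∂e_V = 103 − 2e_R − 8e_V = 0, so e_V = 12.875 − 0.25e_R.
At e_R = 6: e_V = 12.875 − 0.25·6 = 11.375.

11.375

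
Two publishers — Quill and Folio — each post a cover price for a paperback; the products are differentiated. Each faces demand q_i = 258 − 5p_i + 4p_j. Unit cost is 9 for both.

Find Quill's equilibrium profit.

Quill's profit: π = (p_{Quill} − 9)(258 − 5p_{Quill} + 4p_{Folio}).
∂π/∂p_{Quill} = 303 − 10p_{Quill} + 4p_{Folio} = 0 ⇒ p_{Quill} = 30.3 + 0.4p_{Folio}.
Setting p_{Quill} = p_{Folio} in the reaction function: p_{Quill} = 30.3 + 0.4p_{Quill}, so p_{Quill} = 30.3 / 0.6 = 50.5.
q_{Quill} = 258 − 5·50.5 + 4·50.5 = 207.5.
Profit = (50.5 − 9)·207.5 = 8611.25.

8611.25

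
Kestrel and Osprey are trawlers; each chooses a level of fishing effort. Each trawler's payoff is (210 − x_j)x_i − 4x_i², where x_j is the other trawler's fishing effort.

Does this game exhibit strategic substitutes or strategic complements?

strategic substitutes

Kestrel's payoff is (210 − x_O)x_K − 4x_K².
∂π/∂x_K = 210 − x_O − 8x_K = 0, so x_K = 26.25 − 0.125x_O.
The best-response slope dx_K/dx_O = −0.125 < 0: the reaction function is downward-sloping, so the choices are strategic substitutes.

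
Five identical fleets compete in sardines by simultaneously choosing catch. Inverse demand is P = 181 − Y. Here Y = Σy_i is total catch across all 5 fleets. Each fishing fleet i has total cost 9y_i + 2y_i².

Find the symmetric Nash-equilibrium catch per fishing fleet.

A representative fishing fleet's profit is π_i = y_i(181 − Y) − 9y_i − 2y_i², with Y = y_i + Σ_{j≠i} y_j.
First-order condition: 172 − 6y_i − Σ_{j≠i} y_j = 0.
With identical fishing fleets, set every y_j = y: then 172 − 6y − 4y = 0, i.e. y = 172/10 = 17.2.

17.2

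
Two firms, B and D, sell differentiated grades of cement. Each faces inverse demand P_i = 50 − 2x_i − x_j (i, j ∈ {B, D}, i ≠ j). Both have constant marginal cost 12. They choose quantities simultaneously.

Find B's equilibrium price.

Firm B's profit: π = x_B(50 − 2x_B − x_D) − 12x_B.
∂π/∂x_B = 38 − 4x_B − x_D = 0 ⇒ x_B = 9.5 − 0.25x_D.
Setting x_B = x_D in the reaction function: x_B = 9.5 − 0.25x_B, so x_B = 9.5 / 1.25 = 7.6.
P_B = 50 − 2·7.6 − 7.6 = 27.2.

27.2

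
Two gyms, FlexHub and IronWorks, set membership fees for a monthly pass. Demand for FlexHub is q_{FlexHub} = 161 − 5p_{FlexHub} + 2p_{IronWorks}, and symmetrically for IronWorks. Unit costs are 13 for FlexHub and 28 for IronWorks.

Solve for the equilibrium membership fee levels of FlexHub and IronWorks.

29.8125, 36.0625

FlexHub's profit: π = (p_{FlexHub} − 13)(161 − 5p_{FlexHub} + 2p_{IronWorks}).
∂π/∂p_{FlexHub} = 226 − 10p_{FlexHub} + 2p_{IronWorks} = 0 ⇒ p_{FlexHub} = 22.6 + 0.2p_{IronWorks}.
Similarly p_{IronWorks} = 30.1 + 0.2p_{FlexHub}.
Solving the two reaction functions simultaneously: (1 − (0.2)(0.2))p_{FlexHub} = 22.6 + 0.2·30.1, so 0.96p_{FlexHub} = 28.62 and p_{FlexHub} = 29.8125.
Then p_{IronWorks} = 30.1 + 0.2·29.8125 = 36.0625.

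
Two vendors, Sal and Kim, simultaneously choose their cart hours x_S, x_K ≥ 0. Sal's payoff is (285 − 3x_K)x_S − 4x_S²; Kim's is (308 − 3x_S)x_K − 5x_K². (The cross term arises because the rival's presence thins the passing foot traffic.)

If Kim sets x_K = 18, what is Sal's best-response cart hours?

Expanding Sal's payoff: 285x_S − 3x_Kx_S − 4x_S².
∂π/∂x_S = 285 − 3x_K − 8x_S = 0, so x_S = 35.625 − 0.375x_K.
At x_K = 18: x_S = 35.625 − 0.375·18 = 28.875.

28.875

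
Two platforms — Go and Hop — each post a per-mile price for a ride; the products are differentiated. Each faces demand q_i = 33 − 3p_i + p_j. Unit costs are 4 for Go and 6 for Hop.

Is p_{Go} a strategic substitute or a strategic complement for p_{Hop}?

strategic complements

Go's profit: π = (p_{Go} − 4)(33 − 3p_{Go} + p_{Hop}).
∂π/∂p_{Go} = 45 − 6p_{Go} + p_{Hop} = 0 ⇒ p_{Go} = 7.5 + (1/6)p_{Hop}.
The best-response slope dp_{Go}/dp_{Hop} = 1/6 > 0: the reaction function is upward-sloping, so the choices are strategic complements.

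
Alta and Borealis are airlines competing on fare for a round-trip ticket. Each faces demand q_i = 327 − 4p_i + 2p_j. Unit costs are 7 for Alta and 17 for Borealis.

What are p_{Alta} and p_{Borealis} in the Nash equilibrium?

60.5, 64.5

Alta's profit: π = (p_{Alta} − 7)(327 − 4p_{Alta} + 2p_{Borealis}).
∂π/∂p_{Alta} = 355 − 8p_{Alta} + 2p_{Borealis} = 0 ⇒ p_{Alta} = 44.375 + 0.25p_{Borealis}.
Similarly p_{Borealis} = 49.375 + 0.25p_{Alta}.
Substituting the second reaction function into the first: p_{Alta} = 44.375 + 0.25(49.375 + 0.25p_{Alta}), which gives 0.9375p_{Alta} = 1815/32 ⇒ p_{Alta} = 60.5.
Then p_{Borealis} = 49.375 + 0.25·60.5 = 64.5.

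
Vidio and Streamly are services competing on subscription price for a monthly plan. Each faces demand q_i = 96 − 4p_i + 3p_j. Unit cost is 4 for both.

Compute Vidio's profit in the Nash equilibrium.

Vidio's profit: π = (p_{Vidio} − 4)(96 − 4p_{Vidio} + 3p_{Streamly}).
∂π/∂p_{Vidio} = 112 − 8p_{Vidio} + 3p_{Streamly} = 0 ⇒ p_{Vidio} = 14 + 0.375p_{Streamly}.
Setting p_{Vidio} = p_{Streamly} in the reaction function: p_{Vidio} = 14 + 0.375p_{Vidio}, so p_{Vidio} = 14 / 0.625 = 22.4.
q_{Vidio} = 96 − 4·22.4 + 3·22.4 = 73.6.
Profit = (22.4 − 4)·73.6 = 1354.24.

1354.24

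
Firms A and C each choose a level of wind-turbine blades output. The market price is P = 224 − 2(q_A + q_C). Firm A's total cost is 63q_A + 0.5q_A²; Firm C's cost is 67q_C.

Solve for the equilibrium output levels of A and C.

20.625, 28.9375

Firm A's profit: π = q_A(224 − 2(q_A + q_C)) − 63q_A − 0.5q_A².
∂π/∂q_A = 161 − 5q_A − 2q_C = 0, so q_A = 32.2 − 0.4q_C.
For C: ∂π/∂q_C = 157 − 4q_C − 2q_A = 0 ⇒ q_C = 39.25 − 0.5q_A.
Solving the two reaction functions simultaneously: (1 − (−0.4)(−0.5))q_A = 32.2 − 0.4·39.25, so 0.8q_A = 16.5 and q_A = 20.625.
Then q_C = 39.25 − 0.5·20.625 = 28.9375.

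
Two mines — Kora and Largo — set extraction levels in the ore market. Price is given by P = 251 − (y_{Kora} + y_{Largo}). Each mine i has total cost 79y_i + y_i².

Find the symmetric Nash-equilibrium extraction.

34.4

Mine Kora's profit: π = y_{Kora}(251 − (y_{Kora} + y_{Largo})) − 79y_{Kora} − y_{Kora}².
∂π/∂y_{Kora} = 172 − 4y_{Kora} − y_{Largo} = 0, so y_{Kora} = 43 − 0.25y_{Largo}.
By symmetry y_{Largo} = y_{Kora}; substituting into the reaction function, 1.25y_{Kora} = 43 and y_{Kora} = 34.4.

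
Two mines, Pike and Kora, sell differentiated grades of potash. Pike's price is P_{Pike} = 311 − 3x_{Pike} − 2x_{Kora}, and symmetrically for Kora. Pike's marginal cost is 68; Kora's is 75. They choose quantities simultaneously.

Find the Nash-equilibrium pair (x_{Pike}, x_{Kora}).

Mine Pike's profit: π = x_{Pike}(311 − 3x_{Pike} − 2x_{Kora}) − 68x_{Pike}.
∂π/∂x_{Pike} = 243 − 6x_{Pike} − 2x_{Kora} = 0 ⇒ x_{Pike} = 40.5 − (1/3)x_{Kora}.
Similarly x_{Kora} = 118/3 − (1/3)x_{Pike}.
Substituting the second reaction function into the first: x_{Pike} = 40.5 − (1/3)(118/3 − (1/3)x_{Pike}), which gives (8/9)x_{Pike} = 493/18 ⇒ x_{Pike} = 30.8125.
Then x_{Kora} = 118/3 − (1/3)·30.8125 = 29.0625.

30.8125, 29.0625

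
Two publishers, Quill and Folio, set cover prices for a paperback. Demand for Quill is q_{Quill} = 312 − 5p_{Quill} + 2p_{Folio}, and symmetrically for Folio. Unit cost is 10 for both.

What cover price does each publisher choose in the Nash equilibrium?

45.25

Quill's profit: π = (p_{Quill} − 10)(312 − 5p_{Quill} + 2p_{Folio}).
∂π/∂p_{Quill} = 362 − 10p_{Quill} + 2p_{Folio} = 0 ⇒ p_{Quill} = 36.2 + 0.2p_{Folio}.
The game is symmetric, so in equilibrium p_{Folio} = p_{Quill}: the reaction function gives 0.8p_{Quill} = 36.2, hence p_{Quill} = 45.25.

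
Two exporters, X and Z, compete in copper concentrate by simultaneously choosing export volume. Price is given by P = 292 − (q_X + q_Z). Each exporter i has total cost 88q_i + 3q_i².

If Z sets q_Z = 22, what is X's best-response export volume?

Exporter X's profit: π = q_X(292 − (q_X + q_Z)) − 88q_X − 3q_X².
∂π/∂q_X = 204 − 8q_X − q_Z = 0, so q_X = 25.5 − 0.125q_Z.
At q_Z = 22: q_X = 25.5 − 0.125·22 = 22.75.

22.75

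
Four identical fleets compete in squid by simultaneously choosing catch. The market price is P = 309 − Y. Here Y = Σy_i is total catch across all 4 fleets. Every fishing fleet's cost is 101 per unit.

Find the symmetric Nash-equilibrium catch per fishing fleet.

A representative fishing fleet's profit is π_i = y_i(309 − Y) − 101y_i, with Y = y_i + Σ_{j≠i} y_j.
First-order condition: 208 − 2y_i − Σ_{j≠i} y_j = 0.
In a symmetric equilibrium every fishing fleet chooses the same y, so Σ_{j≠i} y_j = 3y. The condition becomes 208 − 5y = 0, giving y = 208/5 = 41.6.

41.6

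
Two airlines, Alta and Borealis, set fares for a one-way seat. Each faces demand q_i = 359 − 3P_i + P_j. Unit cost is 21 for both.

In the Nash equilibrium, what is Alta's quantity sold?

Alta's profit: π = (P_{Alta} − 21)(359 − 3P_{Alta} + P_{Borealis}).
∂π/∂P_{Alta} = 422 − 6P_{Alta} + P_{Borealis} = 0 ⇒ P_{Alta} = 211/3 + (1/6)P_{Borealis}.
By symmetry P_{Borealis} = P_{Alta}; substituting into the reaction function, (5/6)P_{Alta} = 211/3 and P_{Alta} = 84.4.
q_{Alta} = 359 − 3·84.4 + 84.4 = 190.2.

190.2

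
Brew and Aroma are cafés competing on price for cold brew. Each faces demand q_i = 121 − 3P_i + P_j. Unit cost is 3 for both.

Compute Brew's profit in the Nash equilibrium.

1587

Brew's profit: π = (P_{Brew} − 3)(121 − 3P_{Brew} + P_{Aroma}).
∂π/∂P_{Brew} = 130 − 6P_{Brew} + P_{Aroma} = 0 ⇒ P_{Brew} = 65/3 + (1/6)P_{Aroma}.
By symmetry P_{Aroma} = P_{Brew}; substituting into the reaction function, (5/6)P_{Brew} = 65/3 and P_{Brew} = 26.
q_{Brew} = 121 − 3·26 + 26 = 69.
Profit = (26 − 3)·69 = 1587.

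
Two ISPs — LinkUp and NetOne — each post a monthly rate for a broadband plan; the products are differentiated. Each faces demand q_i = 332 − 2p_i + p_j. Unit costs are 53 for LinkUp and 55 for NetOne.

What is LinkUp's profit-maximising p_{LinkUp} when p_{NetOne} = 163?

150.25

LinkUp's profit: π = (p_{LinkUp} − 53)(332 − 2p_{LinkUp} + p_{NetOne}).
∂π/∂p_{LinkUp} = 438 − 4p_{LinkUp} + p_{NetOne} = 0 ⇒ p_{LinkUp} = 109.5 + 0.25p_{NetOne}.
At p_{NetOne} = 163: p_{LinkUp} = 109.5 + 0.25·163 = 150.25.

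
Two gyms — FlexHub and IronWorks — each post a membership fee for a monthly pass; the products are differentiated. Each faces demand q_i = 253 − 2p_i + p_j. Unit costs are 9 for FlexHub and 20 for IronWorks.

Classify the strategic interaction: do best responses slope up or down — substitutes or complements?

strategic complements

FlexHub's profit: π = (p_{FlexHub} − 9)(253 − 2p_{FlexHub} + p_{IronWorks}).
∂π/∂p_{FlexHub} = 271 − 4p_{FlexHub} + p_{IronWorks} = 0 ⇒ p_{FlexHub} = 67.75 + 0.25p_{IronWorks}.
The best-response slope dp_{FlexHub}/dp_{IronWorks} = 0.25 > 0: the reaction function is upward-sloping, so the choices are strategic complements.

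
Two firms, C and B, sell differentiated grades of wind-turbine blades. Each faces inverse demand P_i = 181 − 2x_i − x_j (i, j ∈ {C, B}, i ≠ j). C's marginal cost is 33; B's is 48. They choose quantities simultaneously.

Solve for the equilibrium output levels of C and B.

Firm C's profit: π = x_C(181 − 2x_C − x_B) − 33x_C.
∂π/∂x_C = 148 − 4x_C − x_B = 0 ⇒ x_C = 37 − 0.25x_B.
Similarly x_B = 33.25 − 0.25x_C.
Substituting the second reaction function into the first: x_C = 37 − 0.25(33.25 − 0.25x_C), which gives 0.9375x_C = 28.6875 ⇒ x_C = 30.6.
Then x_B = 33.25 − 0.25·30.6 = 25.6.

30.6, 25.6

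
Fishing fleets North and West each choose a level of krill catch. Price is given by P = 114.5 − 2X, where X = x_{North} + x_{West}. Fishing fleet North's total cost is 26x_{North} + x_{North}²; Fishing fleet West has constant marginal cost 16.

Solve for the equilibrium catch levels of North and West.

7.85, 20.7

Fishing fleet North's profit: π = x_{North}(114.5 − 2(x_{North} + x_{West})) − 26x_{North} − x_{North}².
∂π/∂x_{North} = 88.5 − 6x_{North} − 2x_{West} = 0, so x_{North} = 14.75 − (1/3)x_{West}.
For West: ∂π/∂x_{West} = 98.5 − 4x_{West} − 2x_{North} = 0 ⇒ x_{West} = 24.625 − 0.5x_{North}.
Solving the two reaction functions simultaneously: (1 − (−1/3)(−0.5))x_{North} = 14.75 − (1/3)·24.625, so (5/6)x_{North} = 157/24 and x_{North} = 7.85.
Then x_{West} = 24.625 − 0.5·7.85 = 20.7.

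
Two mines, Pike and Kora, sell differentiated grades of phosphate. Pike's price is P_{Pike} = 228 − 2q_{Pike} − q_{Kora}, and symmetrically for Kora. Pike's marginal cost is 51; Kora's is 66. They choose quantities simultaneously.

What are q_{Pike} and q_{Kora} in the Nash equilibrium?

36.4, 31.4

Mine Pike's profit: π = q_{Pike}(228 − 2q_{Pike} − q_{Kora}) − 51q_{Pike}.
∂π/∂q_{Pike} = 177 − 4q_{Pike} − q_{Kora} = 0 ⇒ q_{Pike} = 44.25 − 0.25q_{Kora}.
Similarly q_{Kora} = 40.5 − 0.25q_{Pike}.
Solving the two reaction functions simultaneously: (1 − (−0.25)(−0.25))q_{Pike} = 44.25 − 0.25·40.5, so 0.9375q_{Pike} = 34.125 and q_{Pike} = 36.4.
Then q_{Kora} = 40.5 − 0.25·36.4 = 31.4.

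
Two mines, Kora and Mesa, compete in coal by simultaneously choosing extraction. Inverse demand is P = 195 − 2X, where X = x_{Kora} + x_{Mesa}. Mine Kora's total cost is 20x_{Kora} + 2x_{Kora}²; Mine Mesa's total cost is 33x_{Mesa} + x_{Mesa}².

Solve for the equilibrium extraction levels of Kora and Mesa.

16.5, 21.5

Mine Kora's profit: π = x_{Kora}(195 − 2(x_{Kora} + x_{Mesa})) − 20x_{Kora} − 2x_{Kora}².
∂π/∂x_{Kora} = 175 − 8x_{Kora} − 2x_{Mesa} = 0, so x_{Kora} = 21.875 − 0.25x_{Mesa}.
For Mesa: ∂π/∂x_{Mesa} = 162 − 6x_{Mesa} − 2x_{Kora} = 0 ⇒ x_{Mesa} = 27 − (1/3)x_{Kora}.
Plugging x_{Mesa} into Kora's best response: x_{Kora} = 21.875 − 0.25(27 − (1/3)x_{Kora}) ⇒ (11/12)x_{Kora} = 15.125, so x_{Kora} = 16.5.
Then x_{Mesa} = 27 − (1/3)·16.5 = 21.5.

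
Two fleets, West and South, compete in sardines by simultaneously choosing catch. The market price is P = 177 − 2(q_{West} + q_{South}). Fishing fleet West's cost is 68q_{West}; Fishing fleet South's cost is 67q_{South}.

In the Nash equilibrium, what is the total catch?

Fishing fleet West's profit: π = q_{West}(177 − 2(q_{West} + q_{South})) − 68q_{West}.
∂π/∂q_{West} = 109 − 4q_{West} − 2q_{South} = 0, so q_{West} = 27.25 − 0.5q_{South}.
By the same steps for South: q_{South} = 27.5 − 0.5q_{West}.
Solving the two reaction functions simultaneously: (1 − (−0.5)(−0.5))q_{West} = 27.25 − 0.5·27.5, so 0.75q_{West} = 13.5 and q_{West} = 18.
Then q_{South} = 27.5 − 0.5·18 = 18.5.
Total catch: 18 + 18.5 = 36.5.

36.5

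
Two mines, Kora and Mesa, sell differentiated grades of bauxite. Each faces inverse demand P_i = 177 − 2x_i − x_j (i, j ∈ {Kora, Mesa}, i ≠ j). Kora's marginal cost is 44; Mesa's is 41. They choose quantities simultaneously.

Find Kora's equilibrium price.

Mine Kora's profit: π = x_{Kora}(177 − 2x_{Kora} − x_{Mesa}) − 44x_{Kora}.
∂π/∂x_{Kora} = 133 − 4x_{Kora} − x_{Mesa} = 0 ⇒ x_{Kora} = 33.25 − 0.25x_{Mesa}.
Similarly x_{Mesa} = 34 − 0.25x_{Kora}.
Substituting the second reaction function into the first: x_{Kora} = 33.25 − 0.25(34 − 0.25x_{Kora}), which gives 0.9375x_{Kora} = 24.75 ⇒ x_{Kora} = 26.4.
Then x_{Mesa} = 34 − 0.25·26.4 = 27.4.
P_{Kora} = 177 − 2·26.4 − 27.4 = 96.8.

96.8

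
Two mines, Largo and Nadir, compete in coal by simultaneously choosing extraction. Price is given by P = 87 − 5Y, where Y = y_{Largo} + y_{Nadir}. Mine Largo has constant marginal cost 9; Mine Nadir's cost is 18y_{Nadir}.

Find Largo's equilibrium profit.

Mine Largo's profit: π = y_{Largo}(87 − 5(y_{Largo} + y_{Nadir})) − 9y_{Largo}.
∂π/∂y_{Largo} = 78 − 10y_{Largo} − 5y_{Nadir} = 0, so y_{Largo} = 7.8 − 0.5y_{Nadir}.
By the same steps for Nadir: y_{Nadir} = 6.9 − 0.5y_{Largo}.
Substituting the second reaction function into the first: y_{Largo} = 7.8 − 0.5(6.9 − 0.5y_{Largo}), which gives 0.75y_{Largo} = 4.35 ⇒ y_{Largo} = 5.8.
Then y_{Nadir} = 6.9 − 0.5·5.8 = 4.
Price P = 87 − 5·9.8 = 38.
Largo's profit: (38 − 9)·5.8 = 168.2.

168.2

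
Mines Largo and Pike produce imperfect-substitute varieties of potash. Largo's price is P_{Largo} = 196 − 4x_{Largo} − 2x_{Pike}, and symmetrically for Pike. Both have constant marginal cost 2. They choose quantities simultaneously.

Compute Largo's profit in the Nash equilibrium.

Mine Largo's profit: π = x_{Largo}(196 − 4x_{Largo} − 2x_{Pike}) − 2x_{Largo}.
∂π/∂x_{Largo} = 194 − 8x_{Largo} − 2x_{Pike} = 0 ⇒ x_{Largo} = 24.25 − 0.25x_{Pike}.
The game is symmetric, so in equilibrium x_{Pike} = x_{Largo}: the reaction function gives 1.25x_{Largo} = 24.25, hence x_{Largo} = 19.4.
P_{Largo} = 196 − 4·19.4 − 2·19.4 = 79.6.
Profit = (79.6 − 2)·19.4 = 1505.44.

1505.44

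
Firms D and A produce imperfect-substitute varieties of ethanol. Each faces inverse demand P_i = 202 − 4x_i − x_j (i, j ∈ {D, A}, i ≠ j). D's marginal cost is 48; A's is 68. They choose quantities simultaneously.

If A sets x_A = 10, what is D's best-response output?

Firm D's profit: π = x_D(202 − 4x_D − x_A) − 48x_D.
∂π/∂x_D = 154 − 8x_D − x_A = 0 ⇒ x_D = 19.25 − 0.125x_A.
At x_A = 10: x_D = 19.25 − 0.125·10 = 18.

18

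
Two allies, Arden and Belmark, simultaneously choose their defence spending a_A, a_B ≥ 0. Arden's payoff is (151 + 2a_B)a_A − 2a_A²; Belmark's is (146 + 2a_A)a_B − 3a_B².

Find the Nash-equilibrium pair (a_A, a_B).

59.9, 44.3

Expanding Arden's payoff: 151a_A + 2a_Ba_A − 2a_A².
∂π/∂a_A = 151 + 2a_B − 4a_A = 0, so a_A = 37.75 + 0.5a_B.
Likewise for Belmark: a_B = 73/3 + (1/3)a_A.
Solving the two reaction functions simultaneously: (1 − (0.5)(1/3))a_A = 37.75 + 0.5·(73/3), so (5/6)a_A = 599/12 and a_A = 59.9.
Then a_B = 73/3 + (1/3)·59.9 = 44.3.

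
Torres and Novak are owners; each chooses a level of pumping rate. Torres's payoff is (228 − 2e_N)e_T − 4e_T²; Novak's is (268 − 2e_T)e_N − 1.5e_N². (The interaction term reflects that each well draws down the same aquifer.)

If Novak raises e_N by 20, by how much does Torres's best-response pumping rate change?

-5

Expanding Torres's payoff: 228e_T − 2e_Ne_T − 4e_T².
∂π/∂e_T = 228 − 2e_N − 8e_T = 0, so e_T = 28.5 − 0.25e_N.
The reaction-function slope is −0.25, so a 20-unit rise in e_N moves e_T by −0.25 × 20 = −5. Torres's best response falls — the actions are strategic substitutes.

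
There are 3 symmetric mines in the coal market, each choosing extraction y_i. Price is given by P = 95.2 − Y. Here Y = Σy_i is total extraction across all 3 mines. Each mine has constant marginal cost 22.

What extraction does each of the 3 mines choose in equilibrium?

18.3

A representative mine's profit is π_i = y_i(95.2 − Y) − 22y_i, with Y = y_i + Σ_{j≠i} y_j.
First-order condition: 73.2 − 2y_i − Σ_{j≠i} y_j = 0.
With identical mines, set every y_j = y: then 73.2 − 2y − 2y = 0, i.e. y = 73.2/4 = 18.3.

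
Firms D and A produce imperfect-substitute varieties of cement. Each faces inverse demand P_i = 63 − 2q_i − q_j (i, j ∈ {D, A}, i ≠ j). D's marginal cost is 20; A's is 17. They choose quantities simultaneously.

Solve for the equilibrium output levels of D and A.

8.4, 9.4

Firm D's profit: π = q_D(63 − 2q_D − q_A) − 20q_D.
∂π/∂q_D = 43 − 4q_D − q_A = 0 ⇒ q_D = 10.75 − 0.25q_A.
Similarly q_A = 11.5 − 0.25q_D.
Solving the two reaction functions simultaneously: (1 − (−0.25)(−0.25))q_D = 10.75 − 0.25·11.5, so 0.9375q_D = 7.875 and q_D = 8.4.
Then q_A = 11.5 − 0.25·8.4 = 9.4.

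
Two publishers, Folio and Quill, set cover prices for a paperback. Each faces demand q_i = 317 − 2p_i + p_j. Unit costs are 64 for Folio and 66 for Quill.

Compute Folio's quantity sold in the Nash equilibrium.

169.2

Folio's profit: π = (p_{Folio} − 64)(317 − 2p_{Folio} + p_{Quill}).
∂π/∂p_{Folio} = 445 − 4p_{Folio} + p_{Quill} = 0 ⇒ p_{Folio} = 111.25 + 0.25p_{Quill}.
Similarly p_{Quill} = 112.25 + 0.25p_{Folio}.
Substituting the second reaction function into the first: p_{Folio} = 111.25 + 0.25(112.25 + 0.25p_{Folio}), which gives 0.9375p_{Folio} = 139.3125 ⇒ p_{Folio} = 148.6.
Then p_{Quill} = 112.25 + 0.25·148.6 = 149.4.
q_{Folio} = 317 − 2·148.6 + 149.4 = 169.2.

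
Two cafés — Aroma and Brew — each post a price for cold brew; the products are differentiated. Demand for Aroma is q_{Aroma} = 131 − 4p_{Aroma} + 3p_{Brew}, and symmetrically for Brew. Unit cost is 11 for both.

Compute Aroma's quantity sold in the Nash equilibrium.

96

Aroma's profit: π = (p_{Aroma} − 11)(131 − 4p_{Aroma} + 3p_{Brew}).
∂π/∂p_{Aroma} = 175 − 8p_{Aroma} + 3p_{Brew} = 0 ⇒ p_{Aroma} = 21.875 + 0.375p_{Brew}.
Setting p_{Aroma} = p_{Brew} in the reaction function: p_{Aroma} = 21.875 + 0.375p_{Aroma}, so p_{Aroma} = 21.875 / 0.625 = 35.
q_{Aroma} = 131 − 4·35 + 3·35 = 96.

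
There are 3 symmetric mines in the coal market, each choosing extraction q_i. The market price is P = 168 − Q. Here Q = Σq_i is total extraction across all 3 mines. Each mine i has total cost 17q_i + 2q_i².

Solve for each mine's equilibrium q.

18.875

A representative mine's profit is π_i = q_i(168 − Q) − 17q_i − 2q_i², with Q = q_i + Σ_{j≠i} q_j.
First-order condition: 151 − 6q_i − Σ_{j≠i} q_j = 0.
With identical mines, set every q_j = q: then 151 − 6q − 2q = 0, i.e. q = 151/8 = 18.875.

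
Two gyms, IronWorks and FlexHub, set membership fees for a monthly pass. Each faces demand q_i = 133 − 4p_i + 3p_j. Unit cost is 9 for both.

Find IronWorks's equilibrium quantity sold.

IronWorks's profit: π = (p_{IronWorks} − 9)(133 − 4p_{IronWorks} + 3p_{FlexHub}).
∂π/∂p_{IronWorks} = 169 − 8p_{IronWorks} + 3p_{FlexHub} = 0 ⇒ p_{IronWorks} = 21.125 + 0.375p_{FlexHub}.
Setting p_{IronWorks} = p_{FlexHub} in the reaction function: p_{IronWorks} = 21.125 + 0.375p_{IronWorks}, so p_{IronWorks} = 21.125 / 0.625 = 33.8.
q_{IronWorks} = 133 − 4·33.8 + 3·33.8 = 99.2.

99.2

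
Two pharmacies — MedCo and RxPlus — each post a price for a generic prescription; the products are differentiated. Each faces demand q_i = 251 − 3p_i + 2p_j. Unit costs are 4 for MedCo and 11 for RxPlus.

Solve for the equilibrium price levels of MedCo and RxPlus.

67.0625, 69.6875

MedCo's profit: π = (p_{MedCo} − 4)(251 − 3p_{MedCo} + 2p_{RxPlus}).
∂π/∂p_{MedCo} = 263 − 6p_{MedCo} + 2p_{RxPlus} = 0 ⇒ p_{MedCo} = 263/6 + (1/3)p_{RxPlus}.
Similarly p_{RxPlus} = 142/3 + (1/3)p_{MedCo}.
Substituting the second reaction function into the first: p_{MedCo} = 263/6 + (1/3)(142/3 + (1/3)p_{MedCo}), which gives (8/9)p_{MedCo} = 1073/18 ⇒ p_{MedCo} = 67.0625.
Then p_{RxPlus} = 142/3 + (1/3)·67.0625 = 69.6875.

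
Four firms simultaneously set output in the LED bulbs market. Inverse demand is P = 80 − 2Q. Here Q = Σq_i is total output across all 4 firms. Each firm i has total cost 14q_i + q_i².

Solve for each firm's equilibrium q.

5.5

A representative firm's profit is π_i = q_i(80 − 2Q) − 14q_i − q_i², with Q = q_i + Σ_{j≠i} q_j.
First-order condition: 66 − 6q_i − 2Σ_{j≠i} q_j = 0.
Imposing symmetry (q_j = q for all j) turns Σ_{j≠i} q_j into 3q, so 66 = 12q and q = 5.5.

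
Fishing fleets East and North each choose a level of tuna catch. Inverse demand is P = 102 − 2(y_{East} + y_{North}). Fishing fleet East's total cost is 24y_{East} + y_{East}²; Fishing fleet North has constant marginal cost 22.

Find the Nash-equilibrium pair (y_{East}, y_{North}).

7.6, 16.2

Fishing fleet East's profit: π = y_{East}(102 − 2(y_{East} + y_{North})) − 24y_{East} − y_{East}².
∂π/∂y_{East} = 78 − 6y_{East} − 2y_{North} = 0, so y_{East} = 13 − (1/3)y_{North}.
For North: ∂π/∂y_{North} = 80 − 4y_{North} − 2y_{East} = 0 ⇒ y_{North} = 20 − 0.5y_{East}.
Plugging y_{North} into East's best response: y_{East} = 13 − (1/3)(20 − 0.5y_{East}) ⇒ (5/6)y_{East} = 19/3, so y_{East} = 7.6.
Then y_{North} = 20 − 0.5·7.6 = 16.2.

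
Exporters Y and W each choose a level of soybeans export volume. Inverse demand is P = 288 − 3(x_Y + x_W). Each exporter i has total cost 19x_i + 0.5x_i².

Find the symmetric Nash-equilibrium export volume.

Exporter Y's profit: π = x_Y(288 − 3(x_Y + x_W)) − 19x_Y − 0.5x_Y².
∂π/∂x_Y = 269 − 7x_Y − 3x_W = 0, so x_Y = 269/7 − (3/7)x_W.
Setting x_Y = x_W in the reaction function: x_Y = 269/7 − (3/7)x_Y, so x_Y = (269/7) / (10/7) = 26.9.

26.9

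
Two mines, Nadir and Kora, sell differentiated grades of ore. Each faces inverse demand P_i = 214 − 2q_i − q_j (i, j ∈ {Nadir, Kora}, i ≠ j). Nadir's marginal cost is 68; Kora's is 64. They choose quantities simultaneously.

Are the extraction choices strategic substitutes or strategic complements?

Mine Nadir's profit: π = q_{Nadir}(214 − 2q_{Nadir} − q_{Kora}) − 68q_{Nadir}.
∂π/∂q_{Nadir} = 146 − 4q_{Nadir} − q_{Kora} = 0 ⇒ q_{Nadir} = 36.5 − 0.25q_{Kora}.
The best-response slope dq_{Nadir}/dq_{Kora} = −0.25 < 0: the reaction function is downward-sloping, so the choices are strategic substitutes.

strategic substitutes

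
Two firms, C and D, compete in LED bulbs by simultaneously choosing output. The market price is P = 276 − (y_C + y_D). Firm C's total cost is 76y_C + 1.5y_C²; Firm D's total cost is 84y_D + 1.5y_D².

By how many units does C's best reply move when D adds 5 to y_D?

Firm C's profit: π = y_C(276 − (y_C + y_D)) − 76y_C − 1.5y_C².
∂π/∂y_C = 200 − 5y_C − y_D = 0, so y_C = 40 − 0.2y_D.
The reaction-function slope is −0.2, so a 5-unit rise in y_D moves y_C by −0.2 × 5 = −1. C's best response falls — the actions are strategic substitutes.

-1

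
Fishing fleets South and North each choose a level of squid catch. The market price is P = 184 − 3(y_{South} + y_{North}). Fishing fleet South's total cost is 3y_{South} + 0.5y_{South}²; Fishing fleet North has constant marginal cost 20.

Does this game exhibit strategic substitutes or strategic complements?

strategic substitutes

Fishing fleet South's profit: π = y_{South}(184 − 3(y_{South} + y_{North})) − 3y_{South} − 0.5y_{South}².
∂π/∂y_{South} = 181 − 7y_{South} − 3y_{North} = 0, so y_{South} = 181/7 − (3/7)y_{North}.
The best-response slope dy_{South}/dy_{North} = −3/7 < 0: the reaction function is downward-sloping, so the choices are strategic substitutes.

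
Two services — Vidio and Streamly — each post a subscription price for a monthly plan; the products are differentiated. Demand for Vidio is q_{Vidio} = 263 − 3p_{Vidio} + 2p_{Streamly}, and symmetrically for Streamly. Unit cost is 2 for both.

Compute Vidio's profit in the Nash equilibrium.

12772.6875

Vidio's profit: π = (p_{Vidio} − 2)(263 − 3p_{Vidio} + 2p_{Streamly}).
∂π/∂p_{Vidio} = 269 − 6p_{Vidio} + 2p_{Streamly} = 0 ⇒ p_{Vidio} = 269/6 + (1/3)p_{Streamly}.
By symmetry p_{Streamly} = p_{Vidio}; substituting into the reaction function, (2/3)p_{Vidio} = 269/6 and p_{Vidio} = 67.25.
q_{Vidio} = 263 − 3·67.25 + 2·67.25 = 195.75.
Profit = (67.25 − 2)·195.75 = 12772.6875.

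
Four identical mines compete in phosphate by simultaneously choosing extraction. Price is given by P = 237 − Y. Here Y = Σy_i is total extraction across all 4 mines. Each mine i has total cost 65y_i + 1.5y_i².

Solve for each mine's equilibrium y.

A representative mine's profit is π_i = y_i(237 − Y) − 65y_i − 1.5y_i², with Y = y_i + Σ_{j≠i} y_j.
First-order condition: 172 − 5y_i − Σ_{j≠i} y_j = 0.
In a symmetric equilibrium every mine chooses the same y, so Σ_{j≠i} y_j = 3y. The condition becomes 172 − 8y = 0, giving y = 172/8 = 21.5.

21.5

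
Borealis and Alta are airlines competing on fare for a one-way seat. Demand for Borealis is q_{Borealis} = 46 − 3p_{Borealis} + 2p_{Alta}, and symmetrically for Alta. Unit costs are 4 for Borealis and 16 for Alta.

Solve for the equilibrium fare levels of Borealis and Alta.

Borealis's profit: π = (p_{Borealis} − 4)(46 − 3p_{Borealis} + 2p_{Alta}).
∂π/∂p_{Borealis} = 58 − 6p_{Borealis} + 2p_{Alta} = 0 ⇒ p_{Borealis} = 29/3 + (1/3)p_{Alta}.
Similarly p_{Alta} = 47/3 + (1/3)p_{Borealis}.
Solving the two reaction functions simultaneously: (1 − (1/3)(1/3))p_{Borealis} = 29/3 + (1/3)·(47/3), so (8/9)p_{Borealis} = 134/9 and p_{Borealis} = 16.75.
Then p_{Alta} = 47/3 + (1/3)·16.75 = 21.25.

16.75, 21.25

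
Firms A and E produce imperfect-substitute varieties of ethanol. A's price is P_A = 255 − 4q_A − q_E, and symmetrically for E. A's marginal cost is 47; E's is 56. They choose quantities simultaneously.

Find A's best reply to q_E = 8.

25

Firm A's profit: π = q_A(255 − 4q_A − q_E) − 47q_A.
∂π/∂q_A = 208 − 8q_A − q_E = 0 ⇒ q_A = 26 − 0.125q_E.
At q_E = 8: q_A = 26 − 0.125·8 = 25.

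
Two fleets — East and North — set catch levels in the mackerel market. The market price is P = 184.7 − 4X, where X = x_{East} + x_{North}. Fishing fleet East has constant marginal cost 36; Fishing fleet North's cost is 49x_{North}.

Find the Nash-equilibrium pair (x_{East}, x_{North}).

13.475, 10.225

Fishing fleet East's profit: π = x_{East}(184.7 − 4(x_{East} + x_{North})) − 36x_{East}.
∂π/∂x_{East} = 148.7 − 8x_{East} − 4x_{North} = 0, so x_{East} = 18.5875 − 0.5x_{North}.
By the same steps for North: x_{North} = 16.9625 − 0.5x_{East}.
Plugging x_{North} into East's best response: x_{East} = 18.5875 − 0.5(16.9625 − 0.5x_{East}) ⇒ 0.75x_{East} = 1617/160, so x_{East} = 13.475.
Then x_{North} = 16.9625 − 0.5·13.475 = 10.225.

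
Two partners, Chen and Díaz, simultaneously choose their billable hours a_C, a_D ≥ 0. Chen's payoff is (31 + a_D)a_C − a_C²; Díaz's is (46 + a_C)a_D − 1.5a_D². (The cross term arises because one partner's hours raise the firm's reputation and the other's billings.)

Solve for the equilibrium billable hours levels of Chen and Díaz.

Expanding Chen's payoff: 31a_C + a_Da_C − a_C².
∂π/∂a_C = 31 + a_D − 2a_C = 0, so a_C = 15.5 + 0.5a_D.
Likewise for Díaz: a_D = 46/3 + (1/3)a_C.
Solving the two reaction functions simultaneously: (1 − (0.5)(1/3))a_C = 15.5 + 0.5·(46/3), so (5/6)a_C = 139/6 and a_C = 27.8.
Then a_D = 46/3 + (1/3)·27.8 = 24.6.

27.8, 24.6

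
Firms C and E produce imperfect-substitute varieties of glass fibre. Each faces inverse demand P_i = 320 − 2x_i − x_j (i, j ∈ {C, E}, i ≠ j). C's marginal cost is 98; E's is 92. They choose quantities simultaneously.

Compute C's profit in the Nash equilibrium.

3872

Firm C's profit: π = x_C(320 − 2x_C − x_E) − 98x_C.
∂π/∂x_C = 222 − 4x_C − x_E = 0 ⇒ x_C = 55.5 − 0.25x_E.
Similarly x_E = 57 − 0.25x_C.
Plugging x_E into C's best response: x_C = 55.5 − 0.25(57 − 0.25x_C) ⇒ 0.9375x_C = 41.25, so x_C = 44.
Then x_E = 57 − 0.25·44 = 46.
P_C = 320 − 2·44 − 46 = 186.
Profit = (186 − 98)·44 = 3872.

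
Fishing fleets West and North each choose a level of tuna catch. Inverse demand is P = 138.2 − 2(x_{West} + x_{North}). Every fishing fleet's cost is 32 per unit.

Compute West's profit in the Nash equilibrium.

Fishing fleet West's profit: π = x_{West}(138.2 − 2(x_{West} + x_{North})) − 32x_{West}.
∂π/∂x_{West} = 106.2 − 4x_{West} − 2x_{North} = 0, so x_{West} = 26.55 − 0.5x_{North}.
Setting x_{West} = x_{North} in the reaction function: x_{West} = 26.55 − 0.5x_{West}, so x_{West} = 26.55 / 1.5 = 17.7.
Price P = 138.2 − 2·35.4 = 67.4.
West's profit: (67.4 − 32)·17.7 = 626.58.

626.58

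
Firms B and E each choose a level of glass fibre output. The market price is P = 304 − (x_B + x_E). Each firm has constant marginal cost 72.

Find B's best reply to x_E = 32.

100

Firm B's profit: π = x_B(304 − (x_B + x_E)) − 72x_B.
∂π/∂x_B = 232 − 2x_B − x_E = 0, so x_B = 116 − 0.5x_E.
At x_E = 32: x_B = 116 − 0.5·32 = 100.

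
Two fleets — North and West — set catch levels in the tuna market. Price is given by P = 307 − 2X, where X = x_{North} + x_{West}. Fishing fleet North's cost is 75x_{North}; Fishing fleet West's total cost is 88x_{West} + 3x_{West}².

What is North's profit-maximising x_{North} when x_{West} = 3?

56.5

Fishing fleet North's profit: π = x_{North}(307 − 2(x_{North} + x_{West})) − 75x_{North}.
∂π/∂x_{North} = 232 − 4x_{North} − 2x_{West} = 0, so x_{North} = 58 − 0.5x_{West}.
At x_{West} = 3: x_{North} = 58 − 0.5·3 = 56.5.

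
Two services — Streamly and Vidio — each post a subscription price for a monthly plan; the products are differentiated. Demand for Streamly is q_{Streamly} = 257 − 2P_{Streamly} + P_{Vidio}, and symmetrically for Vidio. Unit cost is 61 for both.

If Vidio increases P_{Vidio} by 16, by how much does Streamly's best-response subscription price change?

4

Streamly's profit: π = (P_{Streamly} − 61)(257 − 2P_{Streamly} + P_{Vidio}).
∂π/∂P_{Streamly} = 379 − 4P_{Streamly} + P_{Vidio} = 0 ⇒ P_{Streamly} = 94.75 + 0.25P_{Vidio}.
The reaction-function slope is 0.25, so a 16-unit rise in P_{Vidio} moves P_{Streamly} by 0.25 × 16 = 4. Streamly's best response rises — the actions are strategic complements.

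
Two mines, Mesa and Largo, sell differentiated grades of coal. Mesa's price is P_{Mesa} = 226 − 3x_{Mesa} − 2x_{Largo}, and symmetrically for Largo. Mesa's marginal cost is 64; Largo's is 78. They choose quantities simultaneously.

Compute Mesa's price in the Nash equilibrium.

Mine Mesa's profit: π = x_{Mesa}(226 − 3x_{Mesa} − 2x_{Largo}) − 64x_{Mesa}.
∂π/∂x_{Mesa} = 162 − 6x_{Mesa} − 2x_{Largo} = 0 ⇒ x_{Mesa} = 27 − (1/3)x_{Largo}.
Similarly x_{Largo} = 74/3 − (1/3)x_{Mesa}.
Solving the two reaction functions simultaneously: (1 − (−1/3)(−1/3))x_{Mesa} = 27 − (1/3)·(74/3), so (8/9)x_{Mesa} = 169/9 and x_{Mesa} = 21.125.
Then x_{Largo} = 74/3 − (1/3)·21.125 = 17.625.
P_{Mesa} = 226 − 3·21.125 − 2·17.625 = 127.375.

127.375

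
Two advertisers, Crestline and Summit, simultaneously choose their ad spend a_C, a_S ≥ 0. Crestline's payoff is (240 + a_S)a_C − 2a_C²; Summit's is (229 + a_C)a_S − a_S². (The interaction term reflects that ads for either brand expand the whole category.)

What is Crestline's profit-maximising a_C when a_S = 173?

Expanding Crestline's payoff: 240a_C + a_Sa_C − 2a_C².
∂π/∂a_C = 240 + a_S − 4a_C = 0, so a_C = 60 + 0.25a_S.
At a_S = 173: a_C = 60 + 0.25·173 = 103.25.

103.25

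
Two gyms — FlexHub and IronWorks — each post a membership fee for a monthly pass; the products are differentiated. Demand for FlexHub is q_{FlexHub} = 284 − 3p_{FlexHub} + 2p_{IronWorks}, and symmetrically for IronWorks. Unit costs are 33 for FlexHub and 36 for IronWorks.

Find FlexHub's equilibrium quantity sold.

189.9375

FlexHub's profit: π = (p_{FlexHub} − 33)(284 − 3p_{FlexHub} + 2p_{IronWorks}).
∂π/∂p_{FlexHub} = 383 − 6p_{FlexHub} + 2p_{IronWorks} = 0 ⇒ p_{FlexHub} = 383/6 + (1/3)p_{IronWorks}.
Similarly p_{IronWorks} = 196/3 + (1/3)p_{FlexHub}.
Solving the two reaction functions simultaneously: (1 − (1/3)(1/3))p_{FlexHub} = 383/6 + (1/3)·(196/3), so (8/9)p_{FlexHub} = 1541/18 and p_{FlexHub} = 96.3125.
Then p_{IronWorks} = 196/3 + (1/3)·96.3125 = 97.4375.
q_{FlexHub} = 284 − 3·96.3125 + 2·97.4375 = 189.9375.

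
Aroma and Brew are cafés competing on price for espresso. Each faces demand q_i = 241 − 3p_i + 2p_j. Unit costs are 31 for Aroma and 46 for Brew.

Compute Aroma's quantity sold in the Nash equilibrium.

165.9375

Aroma's profit: π = (p_{Aroma} − 31)(241 − 3p_{Aroma} + 2p_{Brew}).
∂π/∂p_{Aroma} = 334 − 6p_{Aroma} + 2p_{Brew} = 0 ⇒ p_{Aroma} = 167/3 + (1/3)p_{Brew}.
Similarly p_{Brew} = 379/6 + (1/3)p_{Aroma}.
Substituting the second reaction function into the first: p_{Aroma} = 167/3 + (1/3)(379/6 + (1/3)p_{Aroma}), which gives (8/9)p_{Aroma} = 1381/18 ⇒ p_{Aroma} = 86.3125.
Then p_{Brew} = 379/6 + (1/3)·86.3125 = 91.9375.
q_{Aroma} = 241 − 3·86.3125 + 2·91.9375 = 165.9375.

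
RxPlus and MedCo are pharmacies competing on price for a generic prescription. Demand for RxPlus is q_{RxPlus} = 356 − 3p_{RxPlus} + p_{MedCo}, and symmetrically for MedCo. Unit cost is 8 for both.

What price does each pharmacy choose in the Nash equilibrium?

76

RxPlus's profit: π = (p_{RxPlus} − 8)(356 − 3p_{RxPlus} + p_{MedCo}).
∂π/∂p_{RxPlus} = 380 − 6p_{RxPlus} + p_{MedCo} = 0 ⇒ p_{RxPlus} = 190/3 + (1/6)p_{MedCo}.
By symmetry p_{MedCo} = p_{RxPlus}; substituting into the reaction function, (5/6)p_{RxPlus} = 190/3 and p_{RxPlus} = 76.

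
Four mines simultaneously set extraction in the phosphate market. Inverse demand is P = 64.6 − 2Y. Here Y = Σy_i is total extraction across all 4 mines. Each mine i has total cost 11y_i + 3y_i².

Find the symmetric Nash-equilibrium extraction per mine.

A representative mine's profit is π_i = y_i(64.6 − 2Y) − 11y_i − 3y_i², with Y = y_i + Σ_{j≠i} y_j.
First-order condition: 53.6 − 10y_i − 2Σ_{j≠i} y_j = 0.
In a symmetric equilibrium every mine chooses the same y, so Σ_{j≠i} y_j = 3y. The condition becomes 53.6 − 16y = 0, giving y = 53.6/16 = 3.35.

3.35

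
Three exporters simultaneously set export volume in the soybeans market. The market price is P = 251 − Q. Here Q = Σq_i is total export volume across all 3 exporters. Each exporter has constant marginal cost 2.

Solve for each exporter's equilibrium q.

A representative exporter's profit is π_i = q_i(251 − Q) − 2q_i, with Q = q_i + Σ_{j≠i} q_j.
First-order condition: 249 − 2q_i − Σ_{j≠i} q_j = 0.
In a symmetric equilibrium every exporter chooses the same q, so Σ_{j≠i} q_j = 2q. The condition becomes 249 − 4q = 0, giving q = 249/4 = 62.25.

62.25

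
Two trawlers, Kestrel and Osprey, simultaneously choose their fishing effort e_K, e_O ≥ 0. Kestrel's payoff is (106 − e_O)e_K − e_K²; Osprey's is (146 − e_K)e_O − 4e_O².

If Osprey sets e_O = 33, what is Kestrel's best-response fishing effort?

36.5

Expanding Kestrel's payoff: 106e_K − e_Oe_K − e_K².
∂π/∂e_K = 106 − e_O − 2e_K = 0, so e_K = 53 − 0.5e_O.
At e_O = 33: e_K = 53 − 0.5·33 = 36.5.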